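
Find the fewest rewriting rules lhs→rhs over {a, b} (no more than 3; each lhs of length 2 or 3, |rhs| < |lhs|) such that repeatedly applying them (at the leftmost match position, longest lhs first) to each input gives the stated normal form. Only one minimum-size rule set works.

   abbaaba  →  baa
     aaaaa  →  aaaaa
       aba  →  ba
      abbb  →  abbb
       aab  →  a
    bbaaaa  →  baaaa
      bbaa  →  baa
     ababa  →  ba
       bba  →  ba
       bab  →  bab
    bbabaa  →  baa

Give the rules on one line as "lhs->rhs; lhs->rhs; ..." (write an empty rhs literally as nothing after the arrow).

aab->a; aba->ba; bba->ba

  | abbaaba => abaaba => baaba => baa
  | aaaaa
  | aba => ba
  | abbb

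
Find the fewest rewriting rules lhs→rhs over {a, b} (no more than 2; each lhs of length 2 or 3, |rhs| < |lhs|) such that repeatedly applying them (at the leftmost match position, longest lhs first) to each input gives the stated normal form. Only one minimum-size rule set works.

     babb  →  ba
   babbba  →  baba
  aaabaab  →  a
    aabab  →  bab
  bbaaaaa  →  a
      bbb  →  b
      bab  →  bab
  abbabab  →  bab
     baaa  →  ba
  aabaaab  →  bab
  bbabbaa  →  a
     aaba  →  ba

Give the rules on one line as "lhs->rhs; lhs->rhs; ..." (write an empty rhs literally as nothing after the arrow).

aa->; bb->

  | babb => ba
  | babbba => baba
  | aaabaab => abaab => abb => a
  | aabab => bab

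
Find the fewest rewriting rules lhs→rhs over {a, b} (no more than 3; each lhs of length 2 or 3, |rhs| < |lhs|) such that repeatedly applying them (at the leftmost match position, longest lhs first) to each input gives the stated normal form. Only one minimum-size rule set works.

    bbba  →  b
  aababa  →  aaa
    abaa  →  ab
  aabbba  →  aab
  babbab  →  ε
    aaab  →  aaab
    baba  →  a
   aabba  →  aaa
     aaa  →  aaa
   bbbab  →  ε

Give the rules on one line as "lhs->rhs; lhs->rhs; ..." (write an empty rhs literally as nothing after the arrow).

  | bbba => ba => b
  | aababa => aabba => aaa
  | abaa => aba => ab
  | aabbba => aaba => aab

ba->b; bb->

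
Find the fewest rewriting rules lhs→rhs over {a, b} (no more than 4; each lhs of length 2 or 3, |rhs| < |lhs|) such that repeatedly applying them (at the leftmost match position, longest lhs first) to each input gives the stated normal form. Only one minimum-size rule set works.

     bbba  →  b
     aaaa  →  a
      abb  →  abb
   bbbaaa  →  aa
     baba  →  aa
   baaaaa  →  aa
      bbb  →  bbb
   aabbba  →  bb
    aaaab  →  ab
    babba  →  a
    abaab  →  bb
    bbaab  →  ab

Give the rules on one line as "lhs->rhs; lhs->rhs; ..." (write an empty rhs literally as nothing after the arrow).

  | bbba => b
  | aaaa => ba => a
  | abb
  | bbbaaa => baa => aa

aaa->b; aab->bb; ba->a; bba->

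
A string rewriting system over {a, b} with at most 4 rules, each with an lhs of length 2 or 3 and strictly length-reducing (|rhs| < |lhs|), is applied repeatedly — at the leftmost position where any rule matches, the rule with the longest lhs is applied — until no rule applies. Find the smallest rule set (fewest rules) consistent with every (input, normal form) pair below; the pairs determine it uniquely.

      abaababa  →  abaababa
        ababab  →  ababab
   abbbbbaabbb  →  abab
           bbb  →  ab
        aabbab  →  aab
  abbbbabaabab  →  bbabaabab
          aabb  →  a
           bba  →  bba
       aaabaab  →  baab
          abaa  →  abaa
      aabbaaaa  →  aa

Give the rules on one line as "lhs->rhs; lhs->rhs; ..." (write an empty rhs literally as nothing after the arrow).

  | abaababa
  | ababab
  | abbbbbaabbb => bbbaabbb => abaabbb => abab
  | bbb => ab

aaa->; abb->; bbb->ab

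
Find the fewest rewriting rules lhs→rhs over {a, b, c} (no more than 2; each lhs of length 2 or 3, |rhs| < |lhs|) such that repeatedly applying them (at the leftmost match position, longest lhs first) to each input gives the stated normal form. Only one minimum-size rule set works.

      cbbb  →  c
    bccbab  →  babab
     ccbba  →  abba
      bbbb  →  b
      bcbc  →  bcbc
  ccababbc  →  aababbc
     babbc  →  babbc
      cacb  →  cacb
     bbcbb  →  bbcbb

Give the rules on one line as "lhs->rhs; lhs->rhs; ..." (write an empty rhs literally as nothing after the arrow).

bbb->; cc->a

  | cbbb => c
  | bccbab => babab
  | ccbba => abba
  | bbbb => b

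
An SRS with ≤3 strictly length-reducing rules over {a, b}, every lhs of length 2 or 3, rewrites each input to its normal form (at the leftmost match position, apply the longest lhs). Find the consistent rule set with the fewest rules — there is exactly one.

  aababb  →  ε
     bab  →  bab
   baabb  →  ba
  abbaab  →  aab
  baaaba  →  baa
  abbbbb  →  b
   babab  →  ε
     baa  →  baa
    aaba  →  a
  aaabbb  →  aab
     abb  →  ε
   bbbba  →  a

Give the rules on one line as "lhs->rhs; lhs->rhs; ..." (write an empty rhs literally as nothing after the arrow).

aba->; abb->; bb->

  | aababb => abb => ε
  | bab
  | baabb => ba
  | abbaab => aab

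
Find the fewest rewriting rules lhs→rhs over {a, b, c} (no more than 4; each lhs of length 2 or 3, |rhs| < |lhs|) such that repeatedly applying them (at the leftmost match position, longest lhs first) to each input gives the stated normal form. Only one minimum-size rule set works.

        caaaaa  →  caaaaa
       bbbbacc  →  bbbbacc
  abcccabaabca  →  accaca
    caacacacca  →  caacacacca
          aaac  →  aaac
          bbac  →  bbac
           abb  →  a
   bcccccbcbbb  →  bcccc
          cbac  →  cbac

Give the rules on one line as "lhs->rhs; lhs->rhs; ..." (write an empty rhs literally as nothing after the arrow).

ab->a; aba->bb; cbb->

  | caaaaa
  | bbbbacc
  | abcccabaabca => acccabaabca => acccbbabca => accabca => accaca
  | caacacacca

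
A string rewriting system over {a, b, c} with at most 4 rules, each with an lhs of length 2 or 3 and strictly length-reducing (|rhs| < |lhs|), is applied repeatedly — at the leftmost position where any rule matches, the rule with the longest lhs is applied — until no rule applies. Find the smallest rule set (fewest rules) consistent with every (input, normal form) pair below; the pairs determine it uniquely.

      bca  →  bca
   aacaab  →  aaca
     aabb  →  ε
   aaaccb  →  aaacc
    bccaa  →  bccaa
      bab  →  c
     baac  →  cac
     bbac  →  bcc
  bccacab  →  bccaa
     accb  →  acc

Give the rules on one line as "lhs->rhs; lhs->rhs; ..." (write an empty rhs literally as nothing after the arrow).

ab->; ba->c; cab->a; cb->c

  | bca
  | aacaab => aaca
  | aabb => ab => ε
  | aaaccb => aaacc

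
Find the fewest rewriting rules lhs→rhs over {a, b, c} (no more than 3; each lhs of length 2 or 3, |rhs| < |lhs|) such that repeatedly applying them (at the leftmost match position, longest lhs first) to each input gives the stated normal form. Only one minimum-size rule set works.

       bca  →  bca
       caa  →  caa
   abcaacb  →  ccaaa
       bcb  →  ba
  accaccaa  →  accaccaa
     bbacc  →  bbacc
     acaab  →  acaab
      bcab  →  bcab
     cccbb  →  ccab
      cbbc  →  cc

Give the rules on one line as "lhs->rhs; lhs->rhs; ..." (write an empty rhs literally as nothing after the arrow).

abc->cc; cb->a

  | bca
  | caa
  | abcaacb => ccaacb => ccaaa
  | bcb => ba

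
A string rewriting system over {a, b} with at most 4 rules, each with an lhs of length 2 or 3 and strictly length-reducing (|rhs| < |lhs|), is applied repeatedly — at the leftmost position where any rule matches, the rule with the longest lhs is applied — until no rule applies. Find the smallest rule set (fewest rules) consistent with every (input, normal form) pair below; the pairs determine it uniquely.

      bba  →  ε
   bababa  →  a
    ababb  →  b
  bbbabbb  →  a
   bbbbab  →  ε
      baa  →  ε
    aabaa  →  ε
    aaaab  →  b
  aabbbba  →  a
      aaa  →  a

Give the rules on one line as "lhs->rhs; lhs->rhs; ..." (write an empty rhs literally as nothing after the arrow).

  | bba => aa => ε
  | bababa => ababa => aba => a
  | ababb => abb => b
  | bbbabbb => ababbb => abbb => bb => a

aa->; ab->; ba->a; bb->a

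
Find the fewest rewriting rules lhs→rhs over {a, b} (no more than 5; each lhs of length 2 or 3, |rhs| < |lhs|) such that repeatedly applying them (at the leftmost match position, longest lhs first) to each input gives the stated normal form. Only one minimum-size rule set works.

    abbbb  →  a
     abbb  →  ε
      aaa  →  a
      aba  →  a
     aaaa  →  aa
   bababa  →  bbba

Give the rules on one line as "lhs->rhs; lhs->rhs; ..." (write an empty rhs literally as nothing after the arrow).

aaa->a; ab->; abb->a; bab->bb

  | abbbb => abb => a
  | abbb => ab => ε
  | aaa => a
  | aba => a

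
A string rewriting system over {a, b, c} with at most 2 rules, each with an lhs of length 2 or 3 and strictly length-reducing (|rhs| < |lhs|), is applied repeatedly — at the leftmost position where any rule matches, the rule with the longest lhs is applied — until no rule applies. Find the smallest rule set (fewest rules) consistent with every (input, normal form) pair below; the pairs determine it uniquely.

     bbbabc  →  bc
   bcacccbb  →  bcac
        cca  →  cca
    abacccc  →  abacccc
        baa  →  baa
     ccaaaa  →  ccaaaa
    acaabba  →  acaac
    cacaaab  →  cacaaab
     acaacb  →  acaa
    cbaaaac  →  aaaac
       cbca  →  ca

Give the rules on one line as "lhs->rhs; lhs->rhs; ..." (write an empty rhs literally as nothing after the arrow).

  | bbbabc => bcbc => bc
  | bcacccbb => bcaccb => bcac
  | cca
  | abacccc

bba->c; cb->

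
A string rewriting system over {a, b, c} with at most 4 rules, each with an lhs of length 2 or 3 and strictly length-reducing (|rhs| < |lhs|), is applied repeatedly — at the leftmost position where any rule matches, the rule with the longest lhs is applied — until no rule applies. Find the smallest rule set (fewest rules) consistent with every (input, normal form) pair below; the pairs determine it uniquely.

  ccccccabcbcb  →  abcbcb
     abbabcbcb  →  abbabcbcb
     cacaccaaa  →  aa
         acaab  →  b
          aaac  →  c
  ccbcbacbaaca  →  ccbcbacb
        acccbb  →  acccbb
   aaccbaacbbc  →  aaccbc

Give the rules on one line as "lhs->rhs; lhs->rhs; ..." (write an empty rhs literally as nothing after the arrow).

aaa->; bbc->ac; ca->a

  | ccccccabcbcb => cccccabcbcb => ccccabcbcb => cccabcbcb => ccabcbcb => cabcbcb => abcbcb
  | abbabcbcb
  | cacaccaaa => acaccaaa => aaccaaa => aacaaa => aaaaa => aa
  | acaab => aaab => b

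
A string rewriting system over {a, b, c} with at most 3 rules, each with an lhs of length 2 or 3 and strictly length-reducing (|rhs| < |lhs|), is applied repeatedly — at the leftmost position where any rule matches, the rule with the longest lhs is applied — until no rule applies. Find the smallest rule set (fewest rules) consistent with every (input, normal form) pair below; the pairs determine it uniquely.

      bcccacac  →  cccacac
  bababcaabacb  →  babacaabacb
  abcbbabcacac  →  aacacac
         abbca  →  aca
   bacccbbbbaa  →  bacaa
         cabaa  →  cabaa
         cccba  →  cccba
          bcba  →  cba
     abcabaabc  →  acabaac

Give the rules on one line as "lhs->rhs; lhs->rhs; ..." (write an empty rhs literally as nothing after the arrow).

  | bcccacac => cccacac
  | bababcaabacb => babacaabacb
  | abcbbabcacac => acbbabcacac => aabcacac => aacacac
  | abbca => abca => aca

bc->c; cbb->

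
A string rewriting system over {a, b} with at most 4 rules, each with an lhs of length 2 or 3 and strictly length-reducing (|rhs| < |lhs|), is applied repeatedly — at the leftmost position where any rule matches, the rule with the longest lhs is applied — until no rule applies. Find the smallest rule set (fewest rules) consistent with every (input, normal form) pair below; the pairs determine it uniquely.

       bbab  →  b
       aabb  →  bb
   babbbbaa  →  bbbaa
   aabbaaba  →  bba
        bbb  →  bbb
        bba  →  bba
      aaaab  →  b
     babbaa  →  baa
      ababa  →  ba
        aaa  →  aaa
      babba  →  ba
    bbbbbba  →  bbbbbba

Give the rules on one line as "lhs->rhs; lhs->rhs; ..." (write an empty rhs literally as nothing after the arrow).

ab->b; aba->; bab->

  | bbab => b
  | aabb => abb => bb
  | babbbbaa => bbbaa
  | aabbaaba => abbaaba => bbaaba => bba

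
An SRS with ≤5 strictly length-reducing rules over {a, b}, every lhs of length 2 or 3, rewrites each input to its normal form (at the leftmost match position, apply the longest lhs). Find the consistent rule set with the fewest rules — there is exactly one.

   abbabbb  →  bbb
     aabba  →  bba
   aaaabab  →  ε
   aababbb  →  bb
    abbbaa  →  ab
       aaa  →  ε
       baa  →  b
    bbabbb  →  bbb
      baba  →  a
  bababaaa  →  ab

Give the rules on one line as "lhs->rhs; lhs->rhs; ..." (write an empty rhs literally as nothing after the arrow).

aa->; aaa->aa; abb->a; bab->

  | abbabbb => aabbb => bbb
  | aabba => bba
  | aaaabab => aaabab => aabab => bab => ε
  | aababbb => babbb => bb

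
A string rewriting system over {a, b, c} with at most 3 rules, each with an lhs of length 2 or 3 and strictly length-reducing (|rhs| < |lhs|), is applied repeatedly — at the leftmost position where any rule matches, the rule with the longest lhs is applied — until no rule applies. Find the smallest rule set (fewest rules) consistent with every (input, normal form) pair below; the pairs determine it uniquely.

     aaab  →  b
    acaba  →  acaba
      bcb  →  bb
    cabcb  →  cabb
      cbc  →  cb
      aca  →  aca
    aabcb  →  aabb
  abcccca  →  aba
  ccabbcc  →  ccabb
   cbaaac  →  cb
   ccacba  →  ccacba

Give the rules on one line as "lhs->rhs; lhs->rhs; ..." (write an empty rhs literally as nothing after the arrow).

  | aaab => b
  | acaba
  | bcb => bb
  | cabcb => cabb

aaa->; bc->b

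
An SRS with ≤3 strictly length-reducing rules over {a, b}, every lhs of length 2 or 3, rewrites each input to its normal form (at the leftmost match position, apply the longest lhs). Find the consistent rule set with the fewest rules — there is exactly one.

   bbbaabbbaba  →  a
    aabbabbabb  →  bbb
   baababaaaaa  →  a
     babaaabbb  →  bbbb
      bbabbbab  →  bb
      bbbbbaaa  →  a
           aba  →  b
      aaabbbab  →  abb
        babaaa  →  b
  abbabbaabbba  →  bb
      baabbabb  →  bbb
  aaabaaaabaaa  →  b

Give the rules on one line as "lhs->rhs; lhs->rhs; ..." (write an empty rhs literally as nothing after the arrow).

  | bbbaabbbaba => babbbaba => abbbaba => abba => a
  | aabbabbabb => bbbabbabb => bbbabb => bbb
  | baababaaaaa => aababaaaaa => bbabaaaaa => baaaaa => aaaaa => baaa => aaa => ba => a
  | babaaabbb => abaaabbb => aaaabbb => baabbb => aabbb => bbbb

aa->b; ba->a; bba->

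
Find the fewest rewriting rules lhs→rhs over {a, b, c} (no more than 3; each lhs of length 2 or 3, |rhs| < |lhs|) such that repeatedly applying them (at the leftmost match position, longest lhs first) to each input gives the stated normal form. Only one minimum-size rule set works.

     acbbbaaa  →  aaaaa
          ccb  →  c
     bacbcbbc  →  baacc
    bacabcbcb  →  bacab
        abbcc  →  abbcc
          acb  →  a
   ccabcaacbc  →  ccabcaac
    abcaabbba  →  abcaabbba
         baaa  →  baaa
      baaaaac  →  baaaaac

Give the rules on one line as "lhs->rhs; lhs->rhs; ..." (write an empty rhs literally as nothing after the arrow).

  | acbbbaaa => aacbaaa => aaaaa
  | ccb => c
  | bacbcbbc => bacbbc => baacc
  | bacabcbcb => bacabcb => bacab

cb->; cbb->ac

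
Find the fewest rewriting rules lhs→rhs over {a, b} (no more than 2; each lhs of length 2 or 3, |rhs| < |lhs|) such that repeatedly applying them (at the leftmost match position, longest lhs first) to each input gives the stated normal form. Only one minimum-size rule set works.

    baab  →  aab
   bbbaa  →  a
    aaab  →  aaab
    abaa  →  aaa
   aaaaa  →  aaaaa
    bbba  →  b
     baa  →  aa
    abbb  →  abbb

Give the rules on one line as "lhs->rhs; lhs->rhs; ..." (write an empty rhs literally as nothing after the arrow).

  | baab => aab
  | bbbaa => ba => a
  | aaab
  | abaa => aaa

ba->a; bba->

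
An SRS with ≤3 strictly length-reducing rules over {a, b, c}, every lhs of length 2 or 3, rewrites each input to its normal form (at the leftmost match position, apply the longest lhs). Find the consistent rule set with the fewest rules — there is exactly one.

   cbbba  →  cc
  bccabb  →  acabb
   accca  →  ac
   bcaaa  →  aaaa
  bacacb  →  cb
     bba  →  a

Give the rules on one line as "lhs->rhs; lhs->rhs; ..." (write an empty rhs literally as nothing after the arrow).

  | cbbba => cbbc => cba => cc
  | bccabb => acabb
  | accca => ac
  | bcaaa => aaaa

ba->c; bc->a; cca->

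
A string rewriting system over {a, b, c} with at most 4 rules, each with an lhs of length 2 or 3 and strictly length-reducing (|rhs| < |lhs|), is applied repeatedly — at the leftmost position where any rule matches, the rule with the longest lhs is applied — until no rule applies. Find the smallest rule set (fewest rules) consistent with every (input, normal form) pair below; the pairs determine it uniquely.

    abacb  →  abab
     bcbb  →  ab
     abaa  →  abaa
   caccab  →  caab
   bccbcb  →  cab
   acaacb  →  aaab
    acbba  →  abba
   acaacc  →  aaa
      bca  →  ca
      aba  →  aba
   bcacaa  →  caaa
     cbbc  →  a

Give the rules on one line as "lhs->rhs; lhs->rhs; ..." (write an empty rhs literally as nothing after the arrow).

ac->a; bc->c; cb->a

  | abacb => abab
  | bcbb => cbb => ab
  | abaa
  | caccab => cacab => caab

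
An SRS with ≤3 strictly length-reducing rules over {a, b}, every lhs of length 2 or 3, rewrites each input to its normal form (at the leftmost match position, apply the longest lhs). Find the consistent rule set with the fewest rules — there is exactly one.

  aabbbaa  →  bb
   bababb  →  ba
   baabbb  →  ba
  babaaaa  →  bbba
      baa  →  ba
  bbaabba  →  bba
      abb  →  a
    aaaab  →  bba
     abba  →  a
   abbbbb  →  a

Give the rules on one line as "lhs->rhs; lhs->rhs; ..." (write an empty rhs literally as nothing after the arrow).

aa->a; aaa->bb; ab->a

  | aabbbaa => abbbaa => abbaa => abaa => aaa => bb
  | bababb => baabb => babb => bab => ba
  | baabbb => babbb => babb => bab => ba
  | babaaaa => baaaaa => bbbaa => bbba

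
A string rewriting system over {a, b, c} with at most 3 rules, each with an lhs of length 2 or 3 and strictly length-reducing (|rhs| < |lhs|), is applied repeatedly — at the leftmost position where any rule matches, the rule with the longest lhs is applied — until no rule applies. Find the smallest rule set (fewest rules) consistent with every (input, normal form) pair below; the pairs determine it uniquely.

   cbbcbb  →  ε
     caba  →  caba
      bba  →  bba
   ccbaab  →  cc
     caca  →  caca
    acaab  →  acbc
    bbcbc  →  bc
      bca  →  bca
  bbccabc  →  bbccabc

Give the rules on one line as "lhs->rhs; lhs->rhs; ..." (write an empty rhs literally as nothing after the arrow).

aab->bc; bcb->; cbb->

  | cbbcbb => cbb => ε
  | caba
  | bba
  | ccbaab => ccbbc => cc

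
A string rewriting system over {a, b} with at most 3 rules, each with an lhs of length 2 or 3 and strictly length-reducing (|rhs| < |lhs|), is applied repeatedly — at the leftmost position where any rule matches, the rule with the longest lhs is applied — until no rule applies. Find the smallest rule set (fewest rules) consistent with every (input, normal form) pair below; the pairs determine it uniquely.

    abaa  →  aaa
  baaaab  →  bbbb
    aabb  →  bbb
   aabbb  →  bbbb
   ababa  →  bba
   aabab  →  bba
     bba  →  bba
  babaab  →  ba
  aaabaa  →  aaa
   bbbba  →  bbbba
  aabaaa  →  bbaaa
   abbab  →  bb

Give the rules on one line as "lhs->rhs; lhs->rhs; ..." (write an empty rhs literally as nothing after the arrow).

  | abaa => aaa
  | baaaab => baabb => bbbb
  | aabb => bbb
  | aabbb => bbbb

aab->bb; ab->a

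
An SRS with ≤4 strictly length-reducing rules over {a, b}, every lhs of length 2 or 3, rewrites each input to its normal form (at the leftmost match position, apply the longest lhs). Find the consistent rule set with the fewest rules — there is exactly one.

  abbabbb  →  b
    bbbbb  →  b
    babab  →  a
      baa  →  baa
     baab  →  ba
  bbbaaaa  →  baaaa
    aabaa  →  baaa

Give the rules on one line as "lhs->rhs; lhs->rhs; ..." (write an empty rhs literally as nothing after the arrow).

aab->ba; ab->a; bab->; bb->b

  | abbabbb => ababbb => aabbb => babb => b
  | bbbbb => bbbb => bbb => bb => b
  | babab => ab => a
  | baa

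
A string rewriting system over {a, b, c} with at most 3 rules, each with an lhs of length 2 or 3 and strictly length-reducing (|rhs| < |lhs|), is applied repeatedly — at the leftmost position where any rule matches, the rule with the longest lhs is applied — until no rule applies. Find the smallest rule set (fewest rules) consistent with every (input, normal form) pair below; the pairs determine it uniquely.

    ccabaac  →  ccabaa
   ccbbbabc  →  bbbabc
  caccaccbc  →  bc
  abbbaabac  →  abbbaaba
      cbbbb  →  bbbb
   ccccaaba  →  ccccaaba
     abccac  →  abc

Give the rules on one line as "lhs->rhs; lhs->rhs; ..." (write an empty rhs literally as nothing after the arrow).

  | ccabaac => ccabaa
  | ccbbbabc => cbbbabc => bbbabc
  | caccaccbc => caccbc => cbc => bc
  | abbbaabac => abbbaaba

ac->a; cac->; cb->b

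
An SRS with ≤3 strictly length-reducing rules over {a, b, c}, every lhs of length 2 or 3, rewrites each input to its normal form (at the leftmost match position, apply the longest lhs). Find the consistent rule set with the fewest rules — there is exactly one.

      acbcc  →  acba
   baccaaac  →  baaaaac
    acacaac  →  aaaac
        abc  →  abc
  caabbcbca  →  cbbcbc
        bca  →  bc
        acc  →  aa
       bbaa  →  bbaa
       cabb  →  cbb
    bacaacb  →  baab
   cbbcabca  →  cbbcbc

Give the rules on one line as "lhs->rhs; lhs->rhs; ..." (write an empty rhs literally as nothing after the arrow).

ca->c; cc->a

  | acbcc => acba
  | baccaaac => baaaaac
  | acacaac => accaac => aaaac
  | abc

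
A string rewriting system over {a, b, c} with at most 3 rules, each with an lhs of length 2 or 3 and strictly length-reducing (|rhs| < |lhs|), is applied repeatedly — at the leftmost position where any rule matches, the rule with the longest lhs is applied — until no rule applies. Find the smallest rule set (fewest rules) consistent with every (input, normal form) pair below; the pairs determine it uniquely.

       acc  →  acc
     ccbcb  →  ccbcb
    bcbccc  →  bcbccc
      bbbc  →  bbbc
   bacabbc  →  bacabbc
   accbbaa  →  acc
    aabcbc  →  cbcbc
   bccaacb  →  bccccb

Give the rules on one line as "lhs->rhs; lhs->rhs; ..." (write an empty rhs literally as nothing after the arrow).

  | acc
  | ccbcb
  | bcbccc
  | bbbc

aa->c; cbb->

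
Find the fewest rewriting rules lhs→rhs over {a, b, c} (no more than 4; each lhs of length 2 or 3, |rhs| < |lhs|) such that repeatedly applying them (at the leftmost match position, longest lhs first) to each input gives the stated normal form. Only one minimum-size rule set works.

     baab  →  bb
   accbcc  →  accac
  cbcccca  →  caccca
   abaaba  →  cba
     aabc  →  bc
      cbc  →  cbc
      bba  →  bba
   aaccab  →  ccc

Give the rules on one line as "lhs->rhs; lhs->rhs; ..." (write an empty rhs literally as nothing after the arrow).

  | baab => bb
  | accbcc => accac
  | cbcccca => caccca
  | abaaba => caaba => cba

aa->; ab->c; bcc->ac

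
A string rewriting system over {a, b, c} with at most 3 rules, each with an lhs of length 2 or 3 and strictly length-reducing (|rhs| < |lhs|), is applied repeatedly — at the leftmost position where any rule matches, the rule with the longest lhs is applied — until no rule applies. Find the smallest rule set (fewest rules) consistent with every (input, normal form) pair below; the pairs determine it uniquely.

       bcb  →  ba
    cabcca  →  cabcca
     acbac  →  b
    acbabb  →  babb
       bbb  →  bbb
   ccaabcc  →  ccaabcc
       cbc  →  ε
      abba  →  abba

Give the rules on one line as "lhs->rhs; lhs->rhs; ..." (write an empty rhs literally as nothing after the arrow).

ac->; cb->a

  | bcb => ba
  | cabcca
  | acbac => bac => b
  | acbabb => babb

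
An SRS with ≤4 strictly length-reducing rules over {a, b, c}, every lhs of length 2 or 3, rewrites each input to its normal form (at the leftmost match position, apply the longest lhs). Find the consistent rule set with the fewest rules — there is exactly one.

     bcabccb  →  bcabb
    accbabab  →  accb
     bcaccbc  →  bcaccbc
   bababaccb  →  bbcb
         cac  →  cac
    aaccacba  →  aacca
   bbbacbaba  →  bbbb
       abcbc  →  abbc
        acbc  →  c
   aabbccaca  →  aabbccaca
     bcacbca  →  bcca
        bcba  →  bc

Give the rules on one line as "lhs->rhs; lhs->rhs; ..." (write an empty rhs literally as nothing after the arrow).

abc->ab; acb->; ba->; bac->bb

  | bcabccb => bcabcb => bcabb
  | accbabab => accbab => accb
  | bcaccbc
  | bababaccb => babaccb => baccb => bbcb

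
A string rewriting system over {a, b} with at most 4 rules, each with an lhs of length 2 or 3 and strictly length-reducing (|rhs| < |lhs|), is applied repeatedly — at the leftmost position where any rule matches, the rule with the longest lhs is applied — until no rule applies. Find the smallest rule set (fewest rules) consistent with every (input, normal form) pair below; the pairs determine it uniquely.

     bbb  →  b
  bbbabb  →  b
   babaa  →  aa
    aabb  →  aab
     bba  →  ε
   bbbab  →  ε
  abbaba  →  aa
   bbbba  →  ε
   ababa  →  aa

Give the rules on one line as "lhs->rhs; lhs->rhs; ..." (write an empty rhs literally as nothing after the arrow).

ba->; bab->; bb->b

  | bbb => bb => b
  | bbbabb => bbabb => babb => b
  | babaa => aa
  | aabb => aab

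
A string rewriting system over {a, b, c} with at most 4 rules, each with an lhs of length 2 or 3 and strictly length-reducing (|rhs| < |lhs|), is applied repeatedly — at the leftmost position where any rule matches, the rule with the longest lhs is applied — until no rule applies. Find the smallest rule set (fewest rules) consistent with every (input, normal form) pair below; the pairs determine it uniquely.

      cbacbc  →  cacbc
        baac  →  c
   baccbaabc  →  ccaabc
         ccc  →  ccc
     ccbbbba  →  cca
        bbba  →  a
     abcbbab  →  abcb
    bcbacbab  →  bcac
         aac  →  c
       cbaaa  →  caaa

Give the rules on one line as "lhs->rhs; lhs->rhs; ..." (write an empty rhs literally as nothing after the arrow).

aac->c; acc->cc; ba->a; bab->

  | cbacbc => cacbc
  | baac => aac => c
  | baccbaabc => accbaabc => ccbaabc => ccaabc
  | ccc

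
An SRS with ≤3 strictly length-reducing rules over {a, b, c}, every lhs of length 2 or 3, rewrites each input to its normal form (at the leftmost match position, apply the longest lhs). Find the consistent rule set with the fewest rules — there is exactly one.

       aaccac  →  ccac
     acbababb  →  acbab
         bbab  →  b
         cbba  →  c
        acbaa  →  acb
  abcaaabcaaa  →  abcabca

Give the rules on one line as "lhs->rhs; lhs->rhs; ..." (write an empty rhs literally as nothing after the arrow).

aa->; bb->a

  | aaccac => ccac
  | acbababb => acbabaa => acbab
  | bbab => aab => b
  | cbba => caa => c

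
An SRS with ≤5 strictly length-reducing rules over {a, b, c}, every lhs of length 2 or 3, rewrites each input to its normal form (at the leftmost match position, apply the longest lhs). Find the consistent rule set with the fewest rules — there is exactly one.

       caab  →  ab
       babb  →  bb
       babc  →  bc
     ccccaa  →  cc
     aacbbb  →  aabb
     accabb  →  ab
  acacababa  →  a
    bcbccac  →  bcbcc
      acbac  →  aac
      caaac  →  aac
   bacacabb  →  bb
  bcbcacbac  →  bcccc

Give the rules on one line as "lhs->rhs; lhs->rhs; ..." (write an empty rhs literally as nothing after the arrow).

acb->a; ba->; bca->c; ca->

  | caab => ab
  | babb => bb
  | babc => bc
  | ccccaa => ccca => cc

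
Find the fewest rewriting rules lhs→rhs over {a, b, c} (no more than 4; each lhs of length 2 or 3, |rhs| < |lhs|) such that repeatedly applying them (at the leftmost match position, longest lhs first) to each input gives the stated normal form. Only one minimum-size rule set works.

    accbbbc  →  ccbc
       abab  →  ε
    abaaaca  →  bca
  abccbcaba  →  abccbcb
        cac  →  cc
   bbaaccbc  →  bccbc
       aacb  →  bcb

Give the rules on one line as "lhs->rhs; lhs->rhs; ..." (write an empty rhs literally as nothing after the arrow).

aa->b; ac->c; ba->a; bb->

  | accbbbc => ccbbbc => ccbc
  | abab => aab => bb => ε
  | abaaaca => aaaaca => baaca => aaca => bca
  | abccbcaba => abccbcaa => abccbcb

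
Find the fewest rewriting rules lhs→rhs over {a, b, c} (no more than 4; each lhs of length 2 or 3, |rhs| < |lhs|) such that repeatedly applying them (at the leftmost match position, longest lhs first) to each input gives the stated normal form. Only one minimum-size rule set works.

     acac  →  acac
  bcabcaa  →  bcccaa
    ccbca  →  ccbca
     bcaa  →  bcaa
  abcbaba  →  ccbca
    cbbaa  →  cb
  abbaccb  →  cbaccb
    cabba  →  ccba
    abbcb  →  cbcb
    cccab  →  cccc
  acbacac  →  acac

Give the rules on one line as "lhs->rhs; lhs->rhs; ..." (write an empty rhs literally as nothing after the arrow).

ab->c; acb->; baa->

  | acac
  | bcabcaa => bcccaa
  | ccbca
  | bcaa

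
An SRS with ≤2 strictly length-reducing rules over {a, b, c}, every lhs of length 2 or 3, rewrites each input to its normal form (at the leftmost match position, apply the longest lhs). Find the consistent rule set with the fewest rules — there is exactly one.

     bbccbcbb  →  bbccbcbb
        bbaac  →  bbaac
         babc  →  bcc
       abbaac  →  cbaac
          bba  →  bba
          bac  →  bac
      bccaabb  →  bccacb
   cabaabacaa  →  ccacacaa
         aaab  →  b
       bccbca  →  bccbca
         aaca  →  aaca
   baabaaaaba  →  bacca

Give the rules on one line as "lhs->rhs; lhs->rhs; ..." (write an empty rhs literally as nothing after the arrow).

aaa->; ab->c

  | bbccbcbb
  | bbaac
  | babc => bcc
  | abbaac => cbaac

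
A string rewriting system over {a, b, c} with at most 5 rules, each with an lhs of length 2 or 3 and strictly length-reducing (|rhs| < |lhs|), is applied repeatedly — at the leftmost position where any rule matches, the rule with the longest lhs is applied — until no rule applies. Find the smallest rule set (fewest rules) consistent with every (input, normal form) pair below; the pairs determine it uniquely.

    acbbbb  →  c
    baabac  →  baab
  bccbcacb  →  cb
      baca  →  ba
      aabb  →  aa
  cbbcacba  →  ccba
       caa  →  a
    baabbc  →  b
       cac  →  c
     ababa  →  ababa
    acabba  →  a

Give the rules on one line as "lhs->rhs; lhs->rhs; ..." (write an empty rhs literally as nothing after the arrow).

ac->c; bb->; bc->b; ca->

  | acbbbb => cbbbb => cbb => c
  | baabac => baabc => baab
  | bccbcacb => bcbcacb => bbcacb => cacb => cb
  | baca => bca => ba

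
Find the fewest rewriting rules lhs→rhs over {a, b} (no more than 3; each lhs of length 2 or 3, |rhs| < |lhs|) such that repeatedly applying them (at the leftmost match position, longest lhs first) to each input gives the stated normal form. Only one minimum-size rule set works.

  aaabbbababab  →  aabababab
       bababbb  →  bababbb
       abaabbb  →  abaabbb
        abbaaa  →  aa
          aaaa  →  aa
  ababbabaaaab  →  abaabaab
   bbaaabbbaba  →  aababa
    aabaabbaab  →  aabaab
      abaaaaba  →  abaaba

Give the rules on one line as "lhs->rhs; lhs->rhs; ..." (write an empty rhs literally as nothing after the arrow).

aaa->aa; bba->a

  | aaabbbababab => aabbbababab => aabababab
  | bababbb
  | abaabbb
  | abbaaa => aaaa => aaa => aa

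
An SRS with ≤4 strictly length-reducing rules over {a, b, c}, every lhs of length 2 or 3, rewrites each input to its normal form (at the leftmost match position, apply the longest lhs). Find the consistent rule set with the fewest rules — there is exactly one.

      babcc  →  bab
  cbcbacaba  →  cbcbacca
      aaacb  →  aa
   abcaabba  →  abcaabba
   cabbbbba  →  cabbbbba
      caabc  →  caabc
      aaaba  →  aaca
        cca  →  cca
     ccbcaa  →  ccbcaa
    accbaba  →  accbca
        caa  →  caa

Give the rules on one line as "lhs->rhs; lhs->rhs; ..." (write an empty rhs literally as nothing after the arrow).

  | babcc => bab
  | cbcbacaba => cbcbacca
  | aaacb => aa
  | abcaabba

aba->ca; acb->; bcc->b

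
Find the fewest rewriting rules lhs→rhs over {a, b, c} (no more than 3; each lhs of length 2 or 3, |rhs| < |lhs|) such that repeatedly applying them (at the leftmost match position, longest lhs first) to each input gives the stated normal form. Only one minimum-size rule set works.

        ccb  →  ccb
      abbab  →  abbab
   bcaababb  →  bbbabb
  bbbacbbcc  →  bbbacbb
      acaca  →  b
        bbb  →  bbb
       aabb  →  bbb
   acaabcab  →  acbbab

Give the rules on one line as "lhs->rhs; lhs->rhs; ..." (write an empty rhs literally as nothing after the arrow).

  | ccb
  | abbab
  | bcaababb => baababb => bbbabb
  | bbbacbbcc => bbbacbbc => bbbacbb

aa->b; bc->b; cac->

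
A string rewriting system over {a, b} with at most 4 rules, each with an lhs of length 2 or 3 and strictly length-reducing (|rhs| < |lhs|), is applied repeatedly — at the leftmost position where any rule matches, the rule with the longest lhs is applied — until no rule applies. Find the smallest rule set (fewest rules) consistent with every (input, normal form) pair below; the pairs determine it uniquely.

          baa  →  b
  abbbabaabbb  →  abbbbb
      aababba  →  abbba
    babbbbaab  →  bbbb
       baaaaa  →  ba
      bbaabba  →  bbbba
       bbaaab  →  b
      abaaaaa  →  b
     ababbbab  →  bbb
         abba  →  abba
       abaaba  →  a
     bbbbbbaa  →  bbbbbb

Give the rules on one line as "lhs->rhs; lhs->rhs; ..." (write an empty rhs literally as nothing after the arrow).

aba->b; baa->b; bab->

  | baa => b
  | abbbabaabbb => abbaabbb => abbbbb
  | aababba => abbba
  | babbbbaab => bbbaab => bbbb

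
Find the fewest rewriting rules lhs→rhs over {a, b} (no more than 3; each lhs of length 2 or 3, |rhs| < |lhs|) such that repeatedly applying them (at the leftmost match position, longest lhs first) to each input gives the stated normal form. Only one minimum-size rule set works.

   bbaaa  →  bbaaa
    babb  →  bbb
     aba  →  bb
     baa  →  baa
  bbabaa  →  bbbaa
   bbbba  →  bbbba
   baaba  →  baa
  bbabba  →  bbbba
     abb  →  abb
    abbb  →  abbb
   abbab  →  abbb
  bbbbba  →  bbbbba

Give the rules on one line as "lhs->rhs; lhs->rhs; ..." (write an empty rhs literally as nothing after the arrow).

  | bbaaa
  | babb => bbb
  | aba => bb
  | baa

aab->a; aba->bb; bab->bb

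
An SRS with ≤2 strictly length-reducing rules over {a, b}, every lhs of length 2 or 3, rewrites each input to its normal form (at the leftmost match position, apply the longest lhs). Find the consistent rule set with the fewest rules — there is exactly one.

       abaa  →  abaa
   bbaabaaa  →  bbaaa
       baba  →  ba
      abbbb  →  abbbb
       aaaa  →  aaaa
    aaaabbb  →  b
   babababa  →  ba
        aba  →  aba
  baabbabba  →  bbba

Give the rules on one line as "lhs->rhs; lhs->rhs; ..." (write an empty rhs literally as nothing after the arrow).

  | abaa
  | bbaabaaa => bbaaa
  | baba => ba
  | abbbb

aab->; bab->b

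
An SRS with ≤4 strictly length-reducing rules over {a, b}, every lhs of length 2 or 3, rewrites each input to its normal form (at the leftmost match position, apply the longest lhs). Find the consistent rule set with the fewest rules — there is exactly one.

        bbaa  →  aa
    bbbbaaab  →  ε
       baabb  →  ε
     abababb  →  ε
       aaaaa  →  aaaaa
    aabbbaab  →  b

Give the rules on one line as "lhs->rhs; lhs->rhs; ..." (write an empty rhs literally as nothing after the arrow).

ab->b; bb->; bbb->

  | bbaa => aa
  | bbbbaaab => baaab => baab => bab => bb => ε
  | baabb => babb => bbb => ε
  | abababb => bababb => bbabb => abb => bb => ε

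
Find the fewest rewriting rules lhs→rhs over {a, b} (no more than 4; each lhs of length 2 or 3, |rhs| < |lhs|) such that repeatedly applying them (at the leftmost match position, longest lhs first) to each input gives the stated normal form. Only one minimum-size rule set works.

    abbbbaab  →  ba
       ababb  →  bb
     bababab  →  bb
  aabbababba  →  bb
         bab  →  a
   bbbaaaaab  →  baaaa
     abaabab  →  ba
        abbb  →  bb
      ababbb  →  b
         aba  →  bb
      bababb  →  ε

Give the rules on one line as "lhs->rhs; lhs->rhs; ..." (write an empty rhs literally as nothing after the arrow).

ab->; aba->bb; bab->a; bbb->b

  | abbbbaab => bbbaab => baab => ba
  | ababb => bbbb => bb
  | bababab => aabab => abbb => bb
  | aabbababba => abababba => bbbabba => babba => aba => bb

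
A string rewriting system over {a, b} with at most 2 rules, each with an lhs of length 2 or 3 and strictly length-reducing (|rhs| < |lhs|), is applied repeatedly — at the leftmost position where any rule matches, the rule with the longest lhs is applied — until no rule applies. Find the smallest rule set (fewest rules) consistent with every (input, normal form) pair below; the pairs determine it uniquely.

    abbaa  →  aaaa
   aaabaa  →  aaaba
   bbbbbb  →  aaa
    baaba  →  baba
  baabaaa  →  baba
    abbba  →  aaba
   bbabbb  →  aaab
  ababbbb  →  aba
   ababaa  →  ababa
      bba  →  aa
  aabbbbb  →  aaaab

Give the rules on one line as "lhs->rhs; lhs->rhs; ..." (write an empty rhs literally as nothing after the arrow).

  | abbaa => aaaa
  | aaabaa => aaaba
  | bbbbbb => abbbb => aabb => aaa
  | baaba => baba

baa->ba; bb->a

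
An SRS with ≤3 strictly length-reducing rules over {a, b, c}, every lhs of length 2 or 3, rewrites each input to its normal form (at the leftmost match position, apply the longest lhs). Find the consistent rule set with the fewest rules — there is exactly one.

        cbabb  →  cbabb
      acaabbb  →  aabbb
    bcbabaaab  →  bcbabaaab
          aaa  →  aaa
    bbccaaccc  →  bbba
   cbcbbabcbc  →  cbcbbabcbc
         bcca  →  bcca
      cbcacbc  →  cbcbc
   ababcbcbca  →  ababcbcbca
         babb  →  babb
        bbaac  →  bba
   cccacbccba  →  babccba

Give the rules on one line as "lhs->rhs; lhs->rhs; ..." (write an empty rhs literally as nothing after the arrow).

  | cbabb
  | acaabbb => aabbb
  | bcbabaaab
  | aaa

ac->; ccc->ba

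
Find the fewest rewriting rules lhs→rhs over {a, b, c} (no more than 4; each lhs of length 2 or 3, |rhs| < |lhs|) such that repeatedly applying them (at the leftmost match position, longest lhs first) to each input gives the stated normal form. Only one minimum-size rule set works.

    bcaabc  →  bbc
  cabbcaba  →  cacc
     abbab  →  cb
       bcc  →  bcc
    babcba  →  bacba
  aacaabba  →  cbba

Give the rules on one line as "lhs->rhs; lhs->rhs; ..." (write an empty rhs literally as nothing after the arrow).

  | bcaabc => bccbc => bbc
  | cabbcaba => cabcaba => cacaba => cacaa => cacc
  | abbab => abab => aab => cb
  | bcc

aa->c; ab->a; ccb->b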